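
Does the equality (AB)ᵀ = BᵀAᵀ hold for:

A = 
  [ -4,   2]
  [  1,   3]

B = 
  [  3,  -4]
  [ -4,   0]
Yes

(AB)ᵀ = 
  [-20,  -9]
  [ 16,  -4]

BᵀAᵀ = 
  [-20,  -9]
  [ 16,  -4]

Both sides are equal — this is the standard identity (AB)ᵀ = BᵀAᵀ, which holds for all A, B.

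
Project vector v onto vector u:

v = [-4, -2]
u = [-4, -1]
proj_u(v) = [-72/17, -18/17]

v·u = (-4)(-4) + (-2)(-1) = 18
u·u = (-4)² + (-1)² = 17
proj_u(v) = (v·u / u·u) × u = (18/17) × u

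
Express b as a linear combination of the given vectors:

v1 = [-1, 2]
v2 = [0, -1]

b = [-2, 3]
c1 = 2, c2 = 1

b = 2·v1 + 1·v2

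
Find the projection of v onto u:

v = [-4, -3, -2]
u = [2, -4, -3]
proj_u(v) = [20/29, -40/29, -30/29]

v·u = (-4)(2) + (-3)(-4) + (-2)(-3) = 10
u·u = (2)² + (-4)² + (-3)² = 29
proj_u(v) = (v·u / u·u) × u = (10/29) × u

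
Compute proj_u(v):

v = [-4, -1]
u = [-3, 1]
proj_u(v) = [-33/10, 11/10]

v·u = (-4)(-3) + (-1)(1) = 11
u·u = (-3)² + (1)² = 10
proj_u(v) = (v·u / u·u) × u = (11/10) × u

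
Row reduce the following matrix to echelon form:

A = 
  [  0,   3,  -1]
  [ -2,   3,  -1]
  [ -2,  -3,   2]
Row operations:
Swap R1 ↔ R2
R3 → R3 - (1)·R1
R3 → R3 + (2)·R2

Resulting echelon form:
REF = 
  [ -2,   3,  -1]
  [  0,   3,  -1]
  [  0,   0,   1]

Rank = 3 (number of non-zero pivot rows).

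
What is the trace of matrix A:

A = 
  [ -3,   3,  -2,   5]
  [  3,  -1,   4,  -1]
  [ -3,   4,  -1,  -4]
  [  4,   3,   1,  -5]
-10

tr(A) = -3 + -1 + -1 + -5 = -10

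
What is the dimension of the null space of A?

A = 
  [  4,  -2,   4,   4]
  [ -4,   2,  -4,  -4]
nullity(A) = 3

Row reduce:
R2 → R2 + (1)·R1
REF = 
  [  4,  -2,   4,   4]
  [  0,   0,   0,   0]
Pivot columns: 1 → 1 pivot.
rank(A) = 1, so nullity(A) = 4 - 1 = 3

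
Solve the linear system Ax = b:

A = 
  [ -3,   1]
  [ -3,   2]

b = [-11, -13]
Row reduce the augmented matrix [A|b]:
R2 → R2 - (1)·R1
REF = 
  [ -3,   1, -11]
  [  0,   1,  -2]

Back-substitution:
x₂ = (-2) / 1 = -2
x₁ = (-11 - (1)(-2)) / (-3) = 3

x = [3, -2]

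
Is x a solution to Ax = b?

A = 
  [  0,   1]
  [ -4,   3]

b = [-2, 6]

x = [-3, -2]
Yes

Ax = [-2, 6] = b ✓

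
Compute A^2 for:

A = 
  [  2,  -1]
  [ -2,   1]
A² = A·A:
A²[1,1] = (2)(2) + (-1)(-2) = 6
A²[1,2] = (2)(-1) + (-1)(1) = -3
A²[2,1] = (-2)(2) + (1)(-2) = -6
A²[2,2] = (-2)(-1) + (1)(1) = 3
A² = 
  [  6,  -3]
  [ -6,   3]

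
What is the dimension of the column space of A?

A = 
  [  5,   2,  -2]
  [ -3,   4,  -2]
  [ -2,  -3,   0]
dim(Col(A)) = 3

Row reduce:
R2 → R2 + (3/5)·R1
R3 → R3 + (2/5)·R1
R3 → R3 + (11/26)·R2
REF = 
  [     5,      2,     -2]
  [     0,   26/5,  -16/5]
  [     0,      0, -28/13]
Pivot columns: 1, 2, 3 → 3 pivots.
dim(Col(A)) = number of pivot columns = 3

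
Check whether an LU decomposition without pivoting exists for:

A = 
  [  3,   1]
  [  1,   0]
Yes.
A[1,1] = 3 ≠ 0, so Gaussian elimination proceeds without a row swap: multiplier ℓ₂₁ = (1)/(3) = 1/3, and U[2,2] = 0 - (1/3)(1) = -1/3.
L = 
  [  1,   0]
  [1/3,   1]
U = 
  [   3,    1]
  [   0, -1/3]
Check row 2 of LU: [(1/3)(3), (1/3)(1) + (-1/3)] = [1, 0] = row 2 of A ✓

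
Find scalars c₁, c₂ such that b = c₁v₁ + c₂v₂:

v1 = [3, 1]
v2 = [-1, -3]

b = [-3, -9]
c1 = 0, c2 = 3

b = 0·v1 + 3·v2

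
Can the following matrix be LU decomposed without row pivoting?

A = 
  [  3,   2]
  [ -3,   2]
Yes.
A[1,1] = 3 ≠ 0, so Gaussian elimination proceeds without a row swap: multiplier ℓ₂₁ = (-3)/(3) = -1, and U[2,2] = 2 - (-1)(2) = 4.
L = 
  [  1,   0]
  [ -1,   1]
U = 
  [  3,   2]
  [  0,   4]
Check row 2 of LU: [(-1)(3), (-1)(2) + 4] = [-3, 2] = row 2 of A ✓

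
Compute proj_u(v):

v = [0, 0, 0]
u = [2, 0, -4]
proj_u(v) = [0, 0, 0]

v·u = (0)(2) + (0)(0) + (0)(-4) = 0
u·u = (2)² + (0)² + (-4)² = 20
proj_u(v) = (v·u / u·u) × u = (0/20) × u = (0) × u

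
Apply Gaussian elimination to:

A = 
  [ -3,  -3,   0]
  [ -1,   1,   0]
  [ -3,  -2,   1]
Row operations:
R2 → R2 - (1/3)·R1
R3 → R3 - (1)·R1
R3 → R3 - (1/2)·R2

Resulting echelon form:
REF = 
  [ -3,  -3,   0]
  [  0,   2,   0]
  [  0,   0,   1]

Rank = 3 (number of non-zero pivot rows).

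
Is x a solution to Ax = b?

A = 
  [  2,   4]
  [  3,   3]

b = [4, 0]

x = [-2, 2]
Yes

Ax = [4, 0] = b ✓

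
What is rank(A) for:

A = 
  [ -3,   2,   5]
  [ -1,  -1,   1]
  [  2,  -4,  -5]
Row reduce:
R2 → R2 - (1/3)·R1
R3 → R3 + (2/3)·R1
R3 → R3 - (8/5)·R2
REF = 
  [  -3,    2,    5]
  [   0, -5/3, -2/3]
  [   0,    0, -3/5]
Pivot columns: 1, 2, 3 → 3 pivots.

rank(A) = 3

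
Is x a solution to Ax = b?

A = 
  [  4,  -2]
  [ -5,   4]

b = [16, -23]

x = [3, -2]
Yes

Ax = [16, -23] = b ✓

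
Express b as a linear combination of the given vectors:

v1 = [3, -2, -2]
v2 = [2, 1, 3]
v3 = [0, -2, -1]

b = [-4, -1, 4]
c1 = -2, c2 = 1, c3 = 3

b = -2·v1 + 1·v2 + 3·v3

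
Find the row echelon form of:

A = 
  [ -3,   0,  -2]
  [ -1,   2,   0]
Row operations:
R2 → R2 - (1/3)·R1

Resulting echelon form:
REF = 
  [ -3,   0,  -2]
  [  0,   2, 2/3]

Rank = 2 (number of non-zero pivot rows).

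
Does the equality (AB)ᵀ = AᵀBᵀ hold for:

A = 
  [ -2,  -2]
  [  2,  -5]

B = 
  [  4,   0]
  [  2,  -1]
No

(AB)ᵀ = 
  [-12,  -2]
  [  2,   5]

AᵀBᵀ = 
  [ -8,  -6]
  [ -8,   1]

The two matrices differ, so (AB)ᵀ ≠ AᵀBᵀ in general. The correct identity is (AB)ᵀ = BᵀAᵀ.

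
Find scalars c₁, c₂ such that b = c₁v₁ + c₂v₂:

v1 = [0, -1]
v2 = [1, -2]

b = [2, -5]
c1 = 1, c2 = 2

b = 1·v1 + 2·v2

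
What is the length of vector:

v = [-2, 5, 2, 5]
7.616

||v||₂ = √((-2)² + (5)² + (2)² + (5)²) = √58 = 7.616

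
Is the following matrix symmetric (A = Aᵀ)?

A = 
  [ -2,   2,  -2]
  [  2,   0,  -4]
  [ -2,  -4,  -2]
Yes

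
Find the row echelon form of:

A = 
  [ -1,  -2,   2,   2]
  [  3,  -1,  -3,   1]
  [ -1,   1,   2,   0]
Row operations:
R2 → R2 + (3)·R1
R3 → R3 - (1)·R1
R3 → R3 + (3/7)·R2

Resulting echelon form:
REF = 
  [ -1,  -2,   2,   2]
  [  0,  -7,   3,   7]
  [  0,   0, 9/7,   1]

Rank = 3 (number of non-zero pivot rows).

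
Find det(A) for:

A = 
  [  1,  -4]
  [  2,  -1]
7

For a 2×2 matrix, det = ad - bc = (1)(-1) - (-4)(2) = 7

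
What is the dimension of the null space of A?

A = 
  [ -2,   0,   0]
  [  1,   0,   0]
nullity(A) = 2

Row reduce:
R2 → R2 + (1/2)·R1
REF = 
  [ -2,   0,   0]
  [  0,   0,   0]
Pivot columns: 1 → 1 pivot.
rank(A) = 1, so nullity(A) = 3 - 1 = 2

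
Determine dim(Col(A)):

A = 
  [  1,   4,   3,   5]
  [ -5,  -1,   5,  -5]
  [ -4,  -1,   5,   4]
Row reduce:
R2 → R2 + (5)·R1
R3 → R3 + (4)·R1
R3 → R3 - (15/19)·R2
REF = 
  [     1,      4,      3,      5]
  [     0,     19,     20,     20]
  [     0,      0,  23/19, 156/19]
Pivot columns: 1, 2, 3 → 3 pivots.
dim(Col(A)) = number of pivot columns = 3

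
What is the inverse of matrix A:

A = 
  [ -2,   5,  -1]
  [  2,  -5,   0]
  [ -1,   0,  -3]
det(A) = (-2)·((-5)(-3) - (0)(0)) - (5)·((2)(-3) - (0)(-1)) + (-1)·((2)(0) - (-5)(-1))
  = (-2)(15) - (5)(-6) + (-1)(-5)
  = 5
det(A) = 5 ≠ 0, so A is invertible.

Cofactors Cᵢⱼ = (-1)ⁱ⁺ʲ·Mᵢⱼ:
C = 
  [ 15,   6,  -5]
  [ 15,   5,  -5]
  [ -5,  -2,   0]

adj(A) = Cᵀ:
adj(A) = 
  [ 15,  15,  -5]
  [  6,   5,  -2]
  [ -5,  -5,   0]

A⁻¹ = (1/5) · adj(A):
A⁻¹ = 
  [   3,    3,   -1]
  [ 6/5,    1, -2/5]
  [  -1,   -1,    0]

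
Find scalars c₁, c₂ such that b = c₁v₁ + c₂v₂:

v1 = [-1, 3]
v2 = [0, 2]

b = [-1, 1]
c1 = 1, c2 = -1

b = 1·v1 + -1·v2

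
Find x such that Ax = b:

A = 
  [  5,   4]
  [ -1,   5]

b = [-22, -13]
x = [-2, -3]

Row reduce the augmented matrix [A|b]:
R2 → R2 + (1/5)·R1
REF = 
  [    5,     4,   -22]
  [    0,  29/5, -87/5]

Back-substitution:
x₂ = (-87/5) / (29/5) = -3
x₁ = (-22 - (4)(-3)) / 5 = -2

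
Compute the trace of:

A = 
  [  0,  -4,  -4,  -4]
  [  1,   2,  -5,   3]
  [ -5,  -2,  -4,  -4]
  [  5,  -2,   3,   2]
0

tr(A) = 0 + 2 + -4 + 2 = 0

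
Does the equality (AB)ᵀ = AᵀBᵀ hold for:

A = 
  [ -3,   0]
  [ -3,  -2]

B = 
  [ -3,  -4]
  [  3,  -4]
No

(AB)ᵀ = 
  [  9,   3]
  [ 12,  20]

AᵀBᵀ = 
  [ 21,   3]
  [  8,   8]

The two matrices differ, so (AB)ᵀ ≠ AᵀBᵀ in general. The correct identity is (AB)ᵀ = BᵀAᵀ.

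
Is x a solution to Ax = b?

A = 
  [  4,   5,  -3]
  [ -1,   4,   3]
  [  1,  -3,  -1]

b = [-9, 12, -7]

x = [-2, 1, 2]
Yes

Ax = [-9, 12, -7] = b ✓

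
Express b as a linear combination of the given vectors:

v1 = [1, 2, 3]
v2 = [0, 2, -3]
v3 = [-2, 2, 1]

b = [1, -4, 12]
c1 = 1, c2 = -3, c3 = 0

b = 1·v1 + -3·v2 + 0·v3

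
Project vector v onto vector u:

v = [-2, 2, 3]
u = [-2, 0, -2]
v·u = (-2)(-2) + (2)(0) + (3)(-2) = -2
u·u = (-2)² + (0)² + (-2)² = 8
proj_u(v) = (v·u / u·u) × u = (-2/8) × u = (-1/4) × u

proj_u(v) = [1/2, 0, 1/2]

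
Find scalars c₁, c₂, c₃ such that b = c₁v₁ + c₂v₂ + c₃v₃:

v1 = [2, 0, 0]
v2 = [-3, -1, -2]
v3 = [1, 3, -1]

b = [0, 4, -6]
c1 = 2, c2 = 2, c3 = 2

b = 2·v1 + 2·v2 + 2·v3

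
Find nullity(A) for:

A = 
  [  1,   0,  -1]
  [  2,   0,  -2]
nullity(A) = 2

Row reduce:
R2 → R2 - (2)·R1
REF = 
  [  1,   0,  -1]
  [  0,   0,   0]
Pivot columns: 1 → 1 pivot.
rank(A) = 1, so nullity(A) = 3 - 1 = 2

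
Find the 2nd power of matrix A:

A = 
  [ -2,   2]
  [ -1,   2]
A² = A·A:
A²[1,1] = (-2)(-2) + (2)(-1) = 2
A²[1,2] = (-2)(2) + (2)(2) = 0
A²[2,1] = (-1)(-2) + (2)(-1) = 0
A²[2,2] = (-1)(2) + (2)(2) = 2
A² = 
  [  2,   0]
  [  0,   2]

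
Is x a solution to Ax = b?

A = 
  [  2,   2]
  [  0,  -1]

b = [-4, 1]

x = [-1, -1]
Yes

Ax = [-4, 1] = b ✓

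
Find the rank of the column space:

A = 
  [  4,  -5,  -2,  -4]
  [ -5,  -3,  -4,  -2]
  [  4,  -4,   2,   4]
dim(Col(A)) = 3

Row reduce:
R2 → R2 + (5/4)·R1
R3 → R3 - (1)·R1
R3 → R3 + (4/37)·R2
REF = 
  [     4,     -5,     -2,     -4]
  [     0,  -37/4,  -13/2,     -7]
  [     0,      0, 122/37, 268/37]
Pivot columns: 1, 2, 3 → 3 pivots.
dim(Col(A)) = number of pivot columns = 3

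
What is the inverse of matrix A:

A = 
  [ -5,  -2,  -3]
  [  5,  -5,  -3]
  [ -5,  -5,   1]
det(A) = (-5)·((-5)(1) - (-3)(-5)) - (-2)·((5)(1) - (-3)(-5)) + (-3)·((5)(-5) - (-5)(-5))
  = (-5)(-20) - (-2)(-10) + (-3)(-50)
  = 230
det(A) = 230 ≠ 0, so A is invertible.

Cofactors Cᵢⱼ = (-1)ⁱ⁺ʲ·Mᵢⱼ:
C = 
  [-20,  10, -50]
  [ 17, -20, -15]
  [ -9, -30,  35]

adj(A) = Cᵀ:
adj(A) = 
  [-20,  17,  -9]
  [ 10, -20, -30]
  [-50, -15,  35]

A⁻¹ = (1/230) · adj(A):
A⁻¹ = 
  [ -2/23, 17/230, -9/230]
  [  1/23,  -2/23,  -3/23]
  [ -5/23,  -3/46,   7/46]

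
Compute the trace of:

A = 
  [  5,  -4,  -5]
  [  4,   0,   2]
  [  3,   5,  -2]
3

tr(A) = 5 + 0 + -2 = 3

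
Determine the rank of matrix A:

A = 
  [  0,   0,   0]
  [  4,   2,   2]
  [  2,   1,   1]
Row reduce:
Swap R1 ↔ R2
R3 → R3 - (1/2)·R1
REF = 
  [  4,   2,   2]
  [  0,   0,   0]
  [  0,   0,   0]
Pivot columns: 1 → 1 pivot.

rank(A) = 1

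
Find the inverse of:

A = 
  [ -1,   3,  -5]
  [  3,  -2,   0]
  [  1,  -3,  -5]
det(A) = (-1)·((-2)(-5) - (0)(-3)) - (3)·((3)(-5) - (0)(1)) + (-5)·((3)(-3) - (-2)(1))
  = (-1)(10) - (3)(-15) + (-5)(-7)
  = 70
det(A) = 70 ≠ 0, so A is invertible.

Cofactors Cᵢⱼ = (-1)ⁱ⁺ʲ·Mᵢⱼ:
C = 
  [ 10,  15,  -7]
  [ 30,  10,   0]
  [-10, -15,  -7]

adj(A) = Cᵀ:
adj(A) = 
  [ 10,  30, -10]
  [ 15,  10, -15]
  [ -7,   0,  -7]

A⁻¹ = (1/70) · adj(A):
A⁻¹ = 
  [  1/7,   3/7,  -1/7]
  [ 3/14,   1/7, -3/14]
  [-1/10,     0, -1/10]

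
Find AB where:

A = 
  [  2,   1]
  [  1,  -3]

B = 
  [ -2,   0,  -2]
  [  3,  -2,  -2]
AB = 
  [ -1,  -2,  -6]
  [-11,   6,   4]

A is 2×2 and B is 2×3, so AB is 2×3. Each entry is (row of A)·(column of B):
AB[1,1] = (2)(-2) + (1)(3) = -1
AB[1,2] = (2)(0) + (1)(-2) = -2
AB[1,3] = (2)(-2) + (1)(-2) = -6
AB[2,1] = (1)(-2) + (-3)(3) = -11
AB[2,2] = (1)(0) + (-3)(-2) = 6
AB[2,3] = (1)(-2) + (-3)(-2) = 4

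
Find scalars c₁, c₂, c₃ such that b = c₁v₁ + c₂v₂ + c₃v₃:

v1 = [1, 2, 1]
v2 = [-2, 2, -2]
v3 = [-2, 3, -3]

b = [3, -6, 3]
c1 = -1, c2 = -2, c3 = 0

b = -1·v1 + -2·v2 + 0·v3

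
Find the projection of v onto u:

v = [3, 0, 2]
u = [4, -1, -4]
proj_u(v) = [16/33, -4/33, -16/33]

v·u = (3)(4) + (0)(-1) + (2)(-4) = 4
u·u = (4)² + (-1)² + (-4)² = 33
proj_u(v) = (v·u / u·u) × u = (4/33) × u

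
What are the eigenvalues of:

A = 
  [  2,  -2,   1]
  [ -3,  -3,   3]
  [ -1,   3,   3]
Characteristic polynomial: det(λI - A) = λ³ - 2λ² - 23λ + 60
Testing integer divisors of the constant term: p(3) = 0, so (λ - 3) is a factor:
p(λ) = (λ - 3)(λ² + λ - 20)
λ² + λ - 20 = (λ + 5)(λ - 4)

λ = 3, 4, -5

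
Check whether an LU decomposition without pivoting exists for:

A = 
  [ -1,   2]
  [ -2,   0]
Yes.
A[1,1] = -1 ≠ 0, so Gaussian elimination proceeds without a row swap: multiplier ℓ₂₁ = (-2)/(-1) = 2, and U[2,2] = 0 - (2)(2) = -4.
L = 
  [  1,   0]
  [  2,   1]
U = 
  [ -1,   2]
  [  0,  -4]
Check row 2 of LU: [(2)(-1), (2)(2) + (-4)] = [-2, 0] = row 2 of A ✓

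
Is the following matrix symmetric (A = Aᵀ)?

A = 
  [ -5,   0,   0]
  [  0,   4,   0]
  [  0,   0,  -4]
Yes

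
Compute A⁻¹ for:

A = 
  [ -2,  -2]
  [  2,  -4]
det(A) = (-2)(-4) - (-2)(2) = 12
For a 2×2 matrix, A⁻¹ = (1/det(A)) · [[d, -b], [-c, a]]
    = (1/12) · [[-4, 2], [-2, -2]]

A⁻¹ = 
  [-1/3,  1/6]
  [-1/6, -1/6]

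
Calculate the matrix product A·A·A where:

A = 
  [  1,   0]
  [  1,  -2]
A^3 = 
  [  1,   0]
  [  3,  -8]

A² = A·A:
A²[1,1] = (1)(1) + (0)(1) = 1
A²[1,2] = (1)(0) + (0)(-2) = 0
A²[2,1] = (1)(1) + (-2)(1) = -1
A²[2,2] = (1)(0) + (-2)(-2) = 4
A² = 
  [  1,   0]
  [ -1,   4]

A^3 = A^2·A:
A^3[1,1] = (1)(1) + (0)(1) = 1
A^3[1,2] = (1)(0) + (0)(-2) = 0
A^3[2,1] = (-1)(1) + (4)(1) = 3
A^3[2,2] = (-1)(0) + (4)(-2) = -8
A^3 = 
  [  1,   0]
  [  3,  -8]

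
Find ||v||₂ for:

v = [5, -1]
5.099

||v||₂ = √((5)² + (-1)²) = √26 = 5.099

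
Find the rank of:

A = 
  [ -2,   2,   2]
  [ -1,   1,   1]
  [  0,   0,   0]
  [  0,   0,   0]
rank(A) = 1

Row reduce:
R2 → R2 - (1/2)·R1
REF = 
  [ -2,   2,   2]
  [  0,   0,   0]
  [  0,   0,   0]
  [  0,   0,   0]
Pivot columns: 1 → 1 pivot.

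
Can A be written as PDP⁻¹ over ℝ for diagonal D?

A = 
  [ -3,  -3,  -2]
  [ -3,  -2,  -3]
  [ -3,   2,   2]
No

Characteristic polynomial: det(λI - A) = λ³ + 3λ² - 13λ + 27
By the rational root theorem any rational root is an integer dividing 27; none of those is a root, so p(λ) has no rational roots and hence (being an irreducible cubic) no repeated roots.
Discriminant of the cubic: Δ = -31244
Δ < 0 ⇒ one real eigenvalue and a complex-conjugate pair: λ ≈ -5.948, 1.474 + 1.538i, 1.474 - 1.538i
Has complex eigenvalues (not diagonalizable over ℝ).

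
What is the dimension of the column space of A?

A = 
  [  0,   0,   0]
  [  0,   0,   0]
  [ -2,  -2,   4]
Row reduce:
Swap R1 ↔ R3
REF = 
  [ -2,  -2,   4]
  [  0,   0,   0]
  [  0,   0,   0]
Pivot columns: 1 → 1 pivot.
dim(Col(A)) = number of pivot columns = 1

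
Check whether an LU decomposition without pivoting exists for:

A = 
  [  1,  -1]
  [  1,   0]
Yes.
A[1,1] = 1 ≠ 0, so Gaussian elimination proceeds without a row swap: multiplier ℓ₂₁ = (1)/(1) = 1, and U[2,2] = 0 - (1)(-1) = 1.
L = 
  [  1,   0]
  [  1,   1]
U = 
  [  1,  -1]
  [  0,   1]
Check row 2 of LU: [(1)(1), (1)(-1) + 1] = [1, 0] = row 2 of A ✓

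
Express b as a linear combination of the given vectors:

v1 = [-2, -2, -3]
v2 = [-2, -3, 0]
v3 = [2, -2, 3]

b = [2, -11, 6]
c1 = 1, c2 = 1, c3 = 3

b = 1·v1 + 1·v2 + 3·v3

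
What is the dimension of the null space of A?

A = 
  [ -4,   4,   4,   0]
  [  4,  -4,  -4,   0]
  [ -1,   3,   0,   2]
nullity(A) = 2

Row reduce:
R2 → R2 + (1)·R1
R3 → R3 - (1/4)·R1
Swap R2 ↔ R3
REF = 
  [ -4,   4,   4,   0]
  [  0,   2,  -1,   2]
  [  0,   0,   0,   0]
Pivot columns: 1, 2 → 2 pivots.
rank(A) = 2, so nullity(A) = 4 - 2 = 2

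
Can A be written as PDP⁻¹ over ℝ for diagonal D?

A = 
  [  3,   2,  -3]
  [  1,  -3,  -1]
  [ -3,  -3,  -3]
Yes

Characteristic polynomial: det(λI - A) = λ³ + 3λ² - 23λ - 66
By the rational root theorem any rational root is an integer dividing 66; none of those is a root, so p(λ) has no rational roots and hence (being an irreducible cubic) no repeated roots.
Discriminant of the cubic: Δ = 24917
Δ > 0 ⇒ three distinct real eigenvalues: λ ≈ -4.953, -2.802, 4.755
Three distinct real eigenvalues, so A has 3 independent eigenvectors.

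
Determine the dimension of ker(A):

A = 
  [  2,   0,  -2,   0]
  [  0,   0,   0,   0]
nullity(A) = 3

Row reduce:
(no row operations needed)
REF = 
  [  2,   0,  -2,   0]
  [  0,   0,   0,   0]
Pivot columns: 1 → 1 pivot.
rank(A) = 1, so nullity(A) = 4 - 1 = 3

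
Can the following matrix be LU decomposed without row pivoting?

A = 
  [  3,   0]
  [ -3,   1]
Yes.
A[1,1] = 3 ≠ 0, so Gaussian elimination proceeds without a row swap: multiplier ℓ₂₁ = (-3)/(3) = -1, and U[2,2] = 1 - (-1)(0) = 1.
L = 
  [  1,   0]
  [ -1,   1]
U = 
  [  3,   0]
  [  0,   1]
Check row 2 of LU: [(-1)(3), (-1)(0) + 1] = [-3, 1] = row 2 of A ✓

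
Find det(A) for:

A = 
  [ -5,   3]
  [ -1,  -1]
8

For a 2×2 matrix, det = ad - bc = (-5)(-1) - (3)(-1) = 8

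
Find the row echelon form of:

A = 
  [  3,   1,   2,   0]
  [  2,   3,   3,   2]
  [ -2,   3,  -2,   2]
Row operations:
R2 → R2 - (2/3)·R1
R3 → R3 + (2/3)·R1
R3 → R3 - (11/7)·R2

Resulting echelon form:
REF = 
  [    3,     1,     2,     0]
  [    0,   7/3,   5/3,     2]
  [    0,     0, -23/7,  -8/7]

Rank = 3 (number of non-zero pivot rows).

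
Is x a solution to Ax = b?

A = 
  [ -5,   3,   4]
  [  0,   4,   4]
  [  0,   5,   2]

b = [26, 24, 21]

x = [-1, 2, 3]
No

Ax = [23, 20, 16] ≠ b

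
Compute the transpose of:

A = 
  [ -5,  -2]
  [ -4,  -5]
Aᵀ = 
  [ -5,  -4]
  [ -2,  -5]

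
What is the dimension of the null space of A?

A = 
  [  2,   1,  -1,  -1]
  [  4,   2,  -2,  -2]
nullity(A) = 3

Row reduce:
R2 → R2 - (2)·R1
REF = 
  [  2,   1,  -1,  -1]
  [  0,   0,   0,   0]
Pivot columns: 1 → 1 pivot.
rank(A) = 1, so nullity(A) = 4 - 1 = 3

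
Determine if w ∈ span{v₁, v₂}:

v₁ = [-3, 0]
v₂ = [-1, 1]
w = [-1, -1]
Yes

Form the augmented matrix and row-reduce:
[v₁|v₂|w] = 
  [ -3,  -1,  -1]
  [  0,   1,  -1]
(already in echelon form — no row operations needed)

No row of the form [0 0 | nonzero], so the system is consistent. Back-substitution gives c₁ = 2/3, c₂ = -1: w = (2/3)·v₁ + (-1)·v₂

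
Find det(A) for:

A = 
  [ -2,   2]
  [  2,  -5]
6

For a 2×2 matrix, det = ad - bc = (-2)(-5) - (2)(2) = 6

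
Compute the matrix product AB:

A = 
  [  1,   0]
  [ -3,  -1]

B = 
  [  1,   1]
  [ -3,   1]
AB = 
  [  1,   1]
  [  0,  -4]

A is 2×2 and B is 2×2, so AB is 2×2. Each entry is (row of A)·(column of B):
AB[1,1] = (1)(1) + (0)(-3) = 1
AB[1,2] = (1)(1) + (0)(1) = 1
AB[2,1] = (-3)(1) + (-1)(-3) = 0
AB[2,2] = (-3)(1) + (-1)(1) = -4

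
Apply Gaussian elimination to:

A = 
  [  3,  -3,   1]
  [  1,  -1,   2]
Row operations:
R2 → R2 - (1/3)·R1

Resulting echelon form:
REF = 
  [  3,  -3,   1]
  [  0,   0, 5/3]

Rank = 2 (number of non-zero pivot rows).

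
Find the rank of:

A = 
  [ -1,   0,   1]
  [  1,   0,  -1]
Row reduce:
R2 → R2 + (1)·R1
REF = 
  [ -1,   0,   1]
  [  0,   0,   0]
Pivot columns: 1 → 1 pivot.

rank(A) = 1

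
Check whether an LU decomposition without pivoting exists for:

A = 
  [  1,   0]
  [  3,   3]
Yes.
A[1,1] = 1 ≠ 0, so Gaussian elimination proceeds without a row swap: multiplier ℓ₂₁ = (3)/(1) = 3, and U[2,2] = 3 - (3)(0) = 3.
L = 
  [  1,   0]
  [  3,   1]
U = 
  [  1,   0]
  [  0,   3]
Check row 2 of LU: [(3)(1), (3)(0) + 3] = [3, 3] = row 2 of A ✓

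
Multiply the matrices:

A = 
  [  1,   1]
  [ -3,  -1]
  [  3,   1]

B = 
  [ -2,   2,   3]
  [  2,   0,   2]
AB = 
  [  0,   2,   5]
  [  4,  -6, -11]
  [ -4,   6,  11]

A is 3×2 and B is 2×3, so AB is 3×3. Each entry is (row of A)·(column of B):
AB[1,1] = (1)(-2) + (1)(2) = 0
AB[1,2] = (1)(2) + (1)(0) = 2
AB[1,3] = (1)(3) + (1)(2) = 5
AB[2,1] = (-3)(-2) + (-1)(2) = 4
AB[2,2] = (-3)(2) + (-1)(0) = -6
AB[2,3] = (-3)(3) + (-1)(2) = -11
AB[3,1] = (3)(-2) + (1)(2) = -4
AB[3,2] = (3)(2) + (1)(0) = 6
AB[3,3] = (3)(3) + (1)(2) = 11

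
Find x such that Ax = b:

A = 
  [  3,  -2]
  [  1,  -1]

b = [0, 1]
Row reduce the augmented matrix [A|b]:
R2 → R2 - (1/3)·R1
REF = 
  [   3,   -2,    0]
  [   0, -1/3,    1]

Back-substitution:
x₂ = 1 / (-1/3) = -3
x₁ = (0 - (-2)(-3)) / 3 = -2

x = [-2, -3]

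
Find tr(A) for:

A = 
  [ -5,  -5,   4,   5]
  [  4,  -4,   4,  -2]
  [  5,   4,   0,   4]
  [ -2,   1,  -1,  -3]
-12

tr(A) = -5 + -4 + 0 + -3 = -12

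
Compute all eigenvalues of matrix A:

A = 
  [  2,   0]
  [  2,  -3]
tr(A) = -1, det(A) = -6
Characteristic polynomial: λ² - tr(A)λ + det(A) = λ² + λ - 6
λ² + λ - 6 = (λ + 3)(λ - 2)

λ = 2, -3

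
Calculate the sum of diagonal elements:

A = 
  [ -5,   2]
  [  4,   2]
-3

tr(A) = -5 + 2 = -3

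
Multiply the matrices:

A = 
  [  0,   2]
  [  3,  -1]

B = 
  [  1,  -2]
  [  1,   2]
AB = 
  [  2,   4]
  [  2,  -8]

A is 2×2 and B is 2×2, so AB is 2×2. Each entry is (row of A)·(column of B):
AB[1,1] = (0)(1) + (2)(1) = 2
AB[1,2] = (0)(-2) + (2)(2) = 4
AB[2,1] = (3)(1) + (-1)(1) = 2
AB[2,2] = (3)(-2) + (-1)(2) = -8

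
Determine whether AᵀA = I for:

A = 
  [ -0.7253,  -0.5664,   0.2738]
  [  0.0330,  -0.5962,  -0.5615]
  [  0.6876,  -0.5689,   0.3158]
No

AᵀA = 
  [  0.9999,   0,   0]
  [  0,   0.9999,   0]
  [  0,   0,   0.4900]
≠ I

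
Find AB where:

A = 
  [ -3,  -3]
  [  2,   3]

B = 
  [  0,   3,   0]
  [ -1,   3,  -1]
A is 2×2 and B is 2×3, so AB is 2×3. Each entry is (row of A)·(column of B):
AB[1,1] = (-3)(0) + (-3)(-1) = 3
AB[1,2] = (-3)(3) + (-3)(3) = -18
AB[1,3] = (-3)(0) + (-3)(-1) = 3
AB[2,1] = (2)(0) + (3)(-1) = -3
AB[2,2] = (2)(3) + (3)(3) = 15
AB[2,3] = (2)(0) + (3)(-1) = -3

AB = 
  [  3, -18,   3]
  [ -3,  15,  -3]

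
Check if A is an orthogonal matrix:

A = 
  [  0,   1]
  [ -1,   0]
Yes

AᵀA = 
  [  1,   0]
  [  0,   1]
= I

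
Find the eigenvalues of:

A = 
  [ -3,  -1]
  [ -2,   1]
tr(A) = -2, det(A) = -5
Characteristic polynomial: λ² - tr(A)λ + det(A) = λ² + 2λ - 5
λ² + 2λ - 5 = 0  ⇒  λ = (-2 ± √((2)² - 4·(-5)))/2 = (-2 ± √(24))/2
  = -1 + √6,  -1 - √6

λ = -1 + √6, -1 - √6  (≈ 1.449, -3.449)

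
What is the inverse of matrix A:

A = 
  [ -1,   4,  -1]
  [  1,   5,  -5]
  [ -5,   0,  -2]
det(A) = (-1)·((5)(-2) - (-5)(0)) - (4)·((1)(-2) - (-5)(-5)) + (-1)·((1)(0) - (5)(-5))
  = (-1)(-10) - (4)(-27) + (-1)(25)
  = 93
det(A) = 93 ≠ 0, so A is invertible.

Cofactors Cᵢⱼ = (-1)ⁱ⁺ʲ·Mᵢⱼ:
C = 
  [-10,  27,  25]
  [  8,  -3, -20]
  [-15,  -6,  -9]

adj(A) = Cᵀ:
adj(A) = 
  [-10,   8, -15]
  [ 27,  -3,  -6]
  [ 25, -20,  -9]

A⁻¹ = (1/93) · adj(A):
A⁻¹ = 
  [-10/93,   8/93,  -5/31]
  [  9/31,  -1/31,  -2/31]
  [ 25/93, -20/93,  -3/31]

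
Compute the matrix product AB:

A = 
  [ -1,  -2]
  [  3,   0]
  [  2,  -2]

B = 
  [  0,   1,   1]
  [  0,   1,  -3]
AB = 
  [  0,  -3,   5]
  [  0,   3,   3]
  [  0,   0,   8]

A is 3×2 and B is 2×3, so AB is 3×3. Each entry is (row of A)·(column of B):
AB[1,1] = (-1)(0) + (-2)(0) = 0
AB[1,2] = (-1)(1) + (-2)(1) = -3
AB[1,3] = (-1)(1) + (-2)(-3) = 5
AB[2,1] = (3)(0) + (0)(0) = 0
AB[2,2] = (3)(1) + (0)(1) = 3
AB[2,3] = (3)(1) + (0)(-3) = 3
AB[3,1] = (2)(0) + (-2)(0) = 0
AB[3,2] = (2)(1) + (-2)(1) = 0
AB[3,3] = (2)(1) + (-2)(-3) = 8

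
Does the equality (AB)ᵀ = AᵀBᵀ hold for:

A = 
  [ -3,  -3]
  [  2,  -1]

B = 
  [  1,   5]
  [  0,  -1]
No

(AB)ᵀ = 
  [ -3,   2]
  [-12,  11]

AᵀBᵀ = 
  [  7,  -2]
  [ -8,   1]

The two matrices differ, so (AB)ᵀ ≠ AᵀBᵀ in general. The correct identity is (AB)ᵀ = BᵀAᵀ.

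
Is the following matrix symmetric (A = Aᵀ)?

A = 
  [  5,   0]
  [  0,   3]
Yes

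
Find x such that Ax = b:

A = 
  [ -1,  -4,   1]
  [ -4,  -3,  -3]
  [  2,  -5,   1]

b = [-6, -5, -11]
Row reduce the augmented matrix [A|b]:
R2 → R2 - (4)·R1
R3 → R3 + (2)·R1
R3 → R3 + (1)·R2
REF = 
  [ -1,  -4,   1,  -6]
  [  0,  13,  -7,  19]
  [  0,   0,  -4,  -4]

Back-substitution:
x₃ = (-4) / (-4) = 1
x₂ = (19 - (-7)(1)) / 13 = 2
x₁ = (-6 - (-4)(2) - (1)(1)) / (-1) = -1

x = [-1, 2, 1]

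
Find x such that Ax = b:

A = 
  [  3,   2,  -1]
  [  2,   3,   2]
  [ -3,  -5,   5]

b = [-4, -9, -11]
Row reduce the augmented matrix [A|b]:
R2 → R2 - (2/3)·R1
R3 → R3 + (1)·R1
R3 → R3 + (9/5)·R2
REF = 
  [     3,      2,     -1,     -4]
  [     0,    5/3,    8/3,  -19/3]
  [     0,      0,   44/5, -132/5]

Back-substitution:
x₃ = (-132/5) / (44/5) = -3
x₂ = (-19/3 - (8/3)(-3)) / (5/3) = 1
x₁ = (-4 - (2)(1) - (-1)(-3)) / 3 = -3

x = [-3, 1, -3]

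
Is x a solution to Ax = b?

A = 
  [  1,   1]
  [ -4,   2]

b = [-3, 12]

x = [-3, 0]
Yes

Ax = [-3, 12] = b ✓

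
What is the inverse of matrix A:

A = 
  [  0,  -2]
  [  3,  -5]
det(A) = (0)(-5) - (-2)(3) = 6
For a 2×2 matrix, A⁻¹ = (1/det(A)) · [[d, -b], [-c, a]]
    = (1/6) · [[-5, 2], [-3, 0]]

A⁻¹ = 
  [-5/6,  1/3]
  [-1/2,    0]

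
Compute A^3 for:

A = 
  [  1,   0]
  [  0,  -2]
A^3 = 
  [  1,   0]
  [  0,  -8]

A² = A·A:
A²[1,1] = (1)(1) + (0)(0) = 1
A²[1,2] = (1)(0) + (0)(-2) = 0
A²[2,1] = (0)(1) + (-2)(0) = 0
A²[2,2] = (0)(0) + (-2)(-2) = 4
A² = 
  [  1,   0]
  [  0,   4]

A^3 = A^2·A:
A^3[1,1] = (1)(1) + (0)(0) = 1
A^3[1,2] = (1)(0) + (0)(-2) = 0
A^3[2,1] = (0)(1) + (4)(0) = 0
A^3[2,2] = (0)(0) + (4)(-2) = -8
A^3 = 
  [  1,   0]
  [  0,  -8]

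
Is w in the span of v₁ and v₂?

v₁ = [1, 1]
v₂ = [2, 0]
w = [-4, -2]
Yes

Form the augmented matrix and row-reduce:
[v₁|v₂|w] = 
  [  1,   2,  -4]
  [  1,   0,  -2]
R2 → R2 - (1)·R1
REF = 
  [  1,   2,  -4]
  [  0,  -2,   2]

No row of the form [0 0 | nonzero], so the system is consistent. Back-substitution gives c₁ = -2, c₂ = -1: w = (-2)·v₁ + (-1)·v₂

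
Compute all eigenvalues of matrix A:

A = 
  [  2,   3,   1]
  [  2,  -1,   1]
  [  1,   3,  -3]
λ = -4, 1 + 2√2, 1 - 2√2  (≈ -4, 3.828, -1.828)

Characteristic polynomial: det(λI - A) = λ³ + 2λ² - 15λ - 28
Testing integer divisors of the constant term: p(-4) = 0, so (λ + 4) is a factor:
p(λ) = (λ + 4)(λ² - 2λ - 7)
λ² - 2λ - 7 = 0  ⇒  λ = (2 ± √((-2)² - 4·(-7)))/2 = (2 ± √(32))/2
  = 1 + 2√2,  1 - 2√2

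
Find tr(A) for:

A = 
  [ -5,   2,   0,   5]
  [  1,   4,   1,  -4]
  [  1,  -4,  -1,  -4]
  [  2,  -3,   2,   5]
3

tr(A) = -5 + 4 + -1 + 5 = 3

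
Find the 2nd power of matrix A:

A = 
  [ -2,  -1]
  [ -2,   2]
A² = A·A:
A²[1,1] = (-2)(-2) + (-1)(-2) = 6
A²[1,2] = (-2)(-1) + (-1)(2) = 0
A²[2,1] = (-2)(-2) + (2)(-2) = 0
A²[2,2] = (-2)(-1) + (2)(2) = 6
A² = 
  [  6,   0]
  [  0,   6]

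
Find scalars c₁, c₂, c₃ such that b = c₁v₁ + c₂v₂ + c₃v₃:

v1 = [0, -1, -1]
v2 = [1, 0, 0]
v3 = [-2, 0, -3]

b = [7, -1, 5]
c1 = 1, c2 = 3, c3 = -2

b = 1·v1 + 3·v2 + -2·v3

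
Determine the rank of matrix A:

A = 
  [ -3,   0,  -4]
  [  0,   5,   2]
Row reduce:
(no row operations needed)
REF = 
  [ -3,   0,  -4]
  [  0,   5,   2]
Pivot columns: 1, 2 → 2 pivots.

rank(A) = 2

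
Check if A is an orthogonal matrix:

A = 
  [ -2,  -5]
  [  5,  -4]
No

AᵀA = 
  [ 29, -10]
  [-10,  41]
≠ I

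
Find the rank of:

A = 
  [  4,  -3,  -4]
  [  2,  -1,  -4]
Row reduce:
R2 → R2 - (1/2)·R1
REF = 
  [  4,  -3,  -4]
  [  0, 1/2,  -2]
Pivot columns: 1, 2 → 2 pivots.

rank(A) = 2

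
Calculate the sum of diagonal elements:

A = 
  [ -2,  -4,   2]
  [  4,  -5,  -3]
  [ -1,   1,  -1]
-8

tr(A) = -2 + -5 + -1 = -8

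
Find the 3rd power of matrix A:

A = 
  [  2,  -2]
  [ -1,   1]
A² = A·A:
A²[1,1] = (2)(2) + (-2)(-1) = 6
A²[1,2] = (2)(-2) + (-2)(1) = -6
A²[2,1] = (-1)(2) + (1)(-1) = -3
A²[2,2] = (-1)(-2) + (1)(1) = 3
A² = 
  [  6,  -6]
  [ -3,   3]

A^3 = A^2·A:
A^3[1,1] = (6)(2) + (-6)(-1) = 18
A^3[1,2] = (6)(-2) + (-6)(1) = -18
A^3[2,1] = (-3)(2) + (3)(-1) = -9
A^3[2,2] = (-3)(-2) + (3)(1) = 9
A^3 = 
  [ 18, -18]
  [ -9,   9]

Therefore
A^3 = 
  [ 18, -18]
  [ -9,   9]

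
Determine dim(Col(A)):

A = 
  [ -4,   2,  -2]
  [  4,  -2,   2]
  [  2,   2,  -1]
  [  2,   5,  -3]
Row reduce:
R2 → R2 + (1)·R1
R3 → R3 + (1/2)·R1
R4 → R4 + (1/2)·R1
Swap R2 ↔ R3
R4 → R4 - (2)·R2
REF = 
  [ -4,   2,  -2]
  [  0,   3,  -2]
  [  0,   0,   0]
  [  0,   0,   0]
Pivot columns: 1, 2 → 2 pivots.
dim(Col(A)) = number of pivot columns = 2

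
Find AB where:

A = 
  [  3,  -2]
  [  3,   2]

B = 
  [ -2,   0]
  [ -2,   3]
AB = 
  [ -2,  -6]
  [-10,   6]

A is 2×2 and B is 2×2, so AB is 2×2. Each entry is (row of A)·(column of B):
AB[1,1] = (3)(-2) + (-2)(-2) = -2
AB[1,2] = (3)(0) + (-2)(3) = -6
AB[2,1] = (3)(-2) + (2)(-2) = -10
AB[2,2] = (3)(0) + (2)(3) = 6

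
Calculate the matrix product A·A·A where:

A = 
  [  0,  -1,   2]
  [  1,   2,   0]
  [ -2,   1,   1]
A^3 = 
  [ -4,   7,  -8]
  [ -1,   6,   6]
  [ 11,   8,  -5]

A² = A·A:
A²[1,1] = (0)(0) + (-1)(1) + (2)(-2) = -5
A²[1,2] = (0)(-1) + (-1)(2) + (2)(1) = 0
A²[1,3] = (0)(2) + (-1)(0) + (2)(1) = 2
A²[2,1] = (1)(0) + (2)(1) + (0)(-2) = 2
A²[2,2] = (1)(-1) + (2)(2) + (0)(1) = 3
A²[2,3] = (1)(2) + (2)(0) + (0)(1) = 2
A²[3,1] = (-2)(0) + (1)(1) + (1)(-2) = -1
A²[3,2] = (-2)(-1) + (1)(2) + (1)(1) = 5
A²[3,3] = (-2)(2) + (1)(0) + (1)(1) = -3
A² = 
  [ -5,   0,   2]
  [  2,   3,   2]
  [ -1,   5,  -3]

A^3 = A^2·A:
A^3[1,1] = (-5)(0) + (0)(1) + (2)(-2) = -4
A^3[1,2] = (-5)(-1) + (0)(2) + (2)(1) = 7
A^3[1,3] = (-5)(2) + (0)(0) + (2)(1) = -8
A^3[2,1] = (2)(0) + (3)(1) + (2)(-2) = -1
A^3[2,2] = (2)(-1) + (3)(2) + (2)(1) = 6
A^3[2,3] = (2)(2) + (3)(0) + (2)(1) = 6
A^3[3,1] = (-1)(0) + (5)(1) + (-3)(-2) = 11
A^3[3,2] = (-1)(-1) + (5)(2) + (-3)(1) = 8
A^3[3,3] = (-1)(2) + (5)(0) + (-3)(1) = -5
A^3 = 
  [ -4,   7,  -8]
  [ -1,   6,   6]
  [ 11,   8,  -5]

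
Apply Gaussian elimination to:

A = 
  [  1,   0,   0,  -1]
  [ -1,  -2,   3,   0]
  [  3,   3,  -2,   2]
Row operations:
R2 → R2 + (1)·R1
R3 → R3 - (3)·R1
R3 → R3 + (3/2)·R2

Resulting echelon form:
REF = 
  [  1,   0,   0,  -1]
  [  0,  -2,   3,  -1]
  [  0,   0, 5/2, 7/2]

Rank = 3 (number of non-zero pivot rows).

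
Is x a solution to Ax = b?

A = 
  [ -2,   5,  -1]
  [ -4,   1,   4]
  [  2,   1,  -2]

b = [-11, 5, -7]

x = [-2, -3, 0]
Yes

Ax = [-11, 5, -7] = b ✓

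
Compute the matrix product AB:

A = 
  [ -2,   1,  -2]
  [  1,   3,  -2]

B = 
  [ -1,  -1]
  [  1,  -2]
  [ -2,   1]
AB = 
  [  7,  -2]
  [  6,  -9]

A is 2×3 and B is 3×2, so AB is 2×2. Each entry is (row of A)·(column of B):
AB[1,1] = (-2)(-1) + (1)(1) + (-2)(-2) = 7
AB[1,2] = (-2)(-1) + (1)(-2) + (-2)(1) = -2
AB[2,1] = (1)(-1) + (3)(1) + (-2)(-2) = 6
AB[2,2] = (1)(-1) + (3)(-2) + (-2)(1) = -9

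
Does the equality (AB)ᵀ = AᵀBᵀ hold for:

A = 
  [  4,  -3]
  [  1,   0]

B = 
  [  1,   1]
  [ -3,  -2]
No

(AB)ᵀ = 
  [ 13,   1]
  [ 10,   1]

AᵀBᵀ = 
  [  5, -14]
  [ -3,   9]

The two matrices differ, so (AB)ᵀ ≠ AᵀBᵀ in general. The correct identity is (AB)ᵀ = BᵀAᵀ.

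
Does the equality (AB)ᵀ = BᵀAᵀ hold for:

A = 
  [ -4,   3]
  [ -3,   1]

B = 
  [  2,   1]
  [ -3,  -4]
Yes

(AB)ᵀ = 
  [-17,  -9]
  [-16,  -7]

BᵀAᵀ = 
  [-17,  -9]
  [-16,  -7]

Both sides are equal — this is the standard identity (AB)ᵀ = BᵀAᵀ, which holds for all A, B.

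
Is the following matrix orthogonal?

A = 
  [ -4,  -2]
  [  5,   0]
No

AᵀA = 
  [ 41,   8]
  [  8,   4]
≠ I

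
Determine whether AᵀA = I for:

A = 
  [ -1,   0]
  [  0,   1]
Yes

AᵀA = 
  [  1,   0]
  [  0,   1]
= I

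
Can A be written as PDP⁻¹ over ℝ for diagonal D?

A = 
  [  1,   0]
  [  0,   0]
Yes

tr(A) = 1, det(A) = 0
Characteristic polynomial: λ² - tr(A)λ + det(A) = λ² - λ
λ² - λ = λ(λ - 1)
Eigenvalues: 1, 0
λ=0: alg. mult. = 1, geom. mult. = 2 - rank(A - (0)I) = 2 - 1 = 1
λ=1: alg. mult. = 1, geom. mult. = 2 - rank(A - (1)I) = 2 - 1 = 1
Sum of geometric multiplicities equals n, so A has n independent eigenvectors.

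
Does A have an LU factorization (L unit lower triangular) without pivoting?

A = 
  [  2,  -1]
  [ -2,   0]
Yes.
A[1,1] = 2 ≠ 0, so Gaussian elimination proceeds without a row swap: multiplier ℓ₂₁ = (-2)/(2) = -1, and U[2,2] = 0 - (-1)(-1) = -1.
L = 
  [  1,   0]
  [ -1,   1]
U = 
  [  2,  -1]
  [  0,  -1]
Check row 2 of LU: [(-1)(2), (-1)(-1) + (-1)] = [-2, 0] = row 2 of A ✓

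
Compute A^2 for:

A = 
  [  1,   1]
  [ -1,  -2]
A² = A·A:
A²[1,1] = (1)(1) + (1)(-1) = 0
A²[1,2] = (1)(1) + (1)(-2) = -1
A²[2,1] = (-1)(1) + (-2)(-1) = 1
A²[2,2] = (-1)(1) + (-2)(-2) = 3
A² = 
  [  0,  -1]
  [  1,   3]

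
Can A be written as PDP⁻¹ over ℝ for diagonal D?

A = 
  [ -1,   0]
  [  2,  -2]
Yes

tr(A) = -3, det(A) = 2
Characteristic polynomial: λ² - tr(A)λ + det(A) = λ² + 3λ + 2
λ² + 3λ + 2 = (λ + 2)(λ + 1)
Eigenvalues: -1, -2
λ=-2: alg. mult. = 1, geom. mult. = 2 - rank(A - (-2)I) = 2 - 1 = 1
λ=-1: alg. mult. = 1, geom. mult. = 2 - rank(A - (-1)I) = 2 - 1 = 1
Sum of geometric multiplicities equals n, so A has n independent eigenvectors.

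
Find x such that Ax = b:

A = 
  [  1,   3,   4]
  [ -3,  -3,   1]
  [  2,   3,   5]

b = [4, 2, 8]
Row reduce the augmented matrix [A|b]:
R2 → R2 + (3)·R1
R3 → R3 - (2)·R1
R3 → R3 + (1/2)·R2
REF = 
  [  1,   3,   4,   4]
  [  0,   6,  13,  14]
  [  0,   0, 7/2,   7]

Back-substitution:
x₃ = 7 / (7/2) = 2
x₂ = (14 - (13)(2)) / 6 = -2
x₁ = (4 - (3)(-2) - (4)(2)) / 1 = 2

x = [2, -2, 2]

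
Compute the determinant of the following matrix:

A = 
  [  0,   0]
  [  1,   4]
For a 2×2 matrix, det = ad - bc = (0)(4) - (0)(1) = 0

det(A) = 0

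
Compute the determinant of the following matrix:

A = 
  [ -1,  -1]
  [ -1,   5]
-6

For a 2×2 matrix, det = ad - bc = (-1)(5) - (-1)(-1) = -6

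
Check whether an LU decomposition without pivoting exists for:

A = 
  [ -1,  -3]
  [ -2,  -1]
Yes.
A[1,1] = -1 ≠ 0, so Gaussian elimination proceeds without a row swap: multiplier ℓ₂₁ = (-2)/(-1) = 2, and U[2,2] = -1 - (2)(-3) = 5.
L = 
  [  1,   0]
  [  2,   1]
U = 
  [ -1,  -3]
  [  0,   5]
Check row 2 of LU: [(2)(-1), (2)(-3) + 5] = [-2, -1] = row 2 of A ✓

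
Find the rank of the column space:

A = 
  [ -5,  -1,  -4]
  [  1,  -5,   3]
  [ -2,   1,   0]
Row reduce:
R2 → R2 + (1/5)·R1
R3 → R3 - (2/5)·R1
R3 → R3 + (7/26)·R2
REF = 
  [   -5,    -1,    -4]
  [    0, -26/5,  11/5]
  [    0,     0, 57/26]
Pivot columns: 1, 2, 3 → 3 pivots.
dim(Col(A)) = number of pivot columns = 3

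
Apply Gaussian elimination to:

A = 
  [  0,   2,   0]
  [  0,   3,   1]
Row operations:
R2 → R2 - (3/2)·R1

Resulting echelon form:
REF = 
  [  0,   2,   0]
  [  0,   0,   1]

Rank = 2 (number of non-zero pivot rows).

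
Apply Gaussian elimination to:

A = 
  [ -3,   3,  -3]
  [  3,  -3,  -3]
Row operations:
R2 → R2 + (1)·R1

Resulting echelon form:
REF = 
  [ -3,   3,  -3]
  [  0,   0,  -6]

Rank = 2 (number of non-zero pivot rows).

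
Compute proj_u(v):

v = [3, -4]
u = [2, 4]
v·u = (3)(2) + (-4)(4) = -10
u·u = (2)² + (4)² = 20
proj_u(v) = (v·u / u·u) × u = (-10/20) × u = (-1/2) × u

proj_u(v) = [-1, -2]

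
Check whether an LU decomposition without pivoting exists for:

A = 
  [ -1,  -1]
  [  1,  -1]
Yes.
A[1,1] = -1 ≠ 0, so Gaussian elimination proceeds without a row swap: multiplier ℓ₂₁ = (1)/(-1) = -1, and U[2,2] = -1 - (-1)(-1) = -2.
L = 
  [  1,   0]
  [ -1,   1]
U = 
  [ -1,  -1]
  [  0,  -2]
Check row 2 of LU: [(-1)(-1), (-1)(-1) + (-2)] = [1, -1] = row 2 of A ✓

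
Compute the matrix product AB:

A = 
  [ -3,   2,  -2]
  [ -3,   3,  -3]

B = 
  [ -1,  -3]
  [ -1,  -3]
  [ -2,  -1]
A is 2×3 and B is 3×2, so AB is 2×2. Each entry is (row of A)·(column of B):
AB[1,1] = (-3)(-1) + (2)(-1) + (-2)(-2) = 5
AB[1,2] = (-3)(-3) + (2)(-3) + (-2)(-1) = 5
AB[2,1] = (-3)(-1) + (3)(-1) + (-3)(-2) = 6
AB[2,2] = (-3)(-3) + (3)(-3) + (-3)(-1) = 3

AB = 
  [  5,   5]
  [  6,   3]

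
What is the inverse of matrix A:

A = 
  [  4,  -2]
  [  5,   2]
det(A) = (4)(2) - (-2)(5) = 18
For a 2×2 matrix, A⁻¹ = (1/det(A)) · [[d, -b], [-c, a]]
    = (1/18) · [[2, 2], [-5, 4]]

A⁻¹ = 
  [  1/9,   1/9]
  [-5/18,   2/9]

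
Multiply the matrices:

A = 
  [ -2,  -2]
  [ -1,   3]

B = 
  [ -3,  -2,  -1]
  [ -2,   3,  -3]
A is 2×2 and B is 2×3, so AB is 2×3. Each entry is (row of A)·(column of B):
AB[1,1] = (-2)(-3) + (-2)(-2) = 10
AB[1,2] = (-2)(-2) + (-2)(3) = -2
AB[1,3] = (-2)(-1) + (-2)(-3) = 8
AB[2,1] = (-1)(-3) + (3)(-2) = -3
AB[2,2] = (-1)(-2) + (3)(3) = 11
AB[2,3] = (-1)(-1) + (3)(-3) = -8

AB = 
  [ 10,  -2,   8]
  [ -3,  11,  -8]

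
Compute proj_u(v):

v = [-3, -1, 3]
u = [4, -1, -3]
proj_u(v) = [-40/13, 10/13, 30/13]

v·u = (-3)(4) + (-1)(-1) + (3)(-3) = -20
u·u = (4)² + (-1)² + (-3)² = 26
proj_u(v) = (v·u / u·u) × u = (-20/26) × u = (-10/13) × u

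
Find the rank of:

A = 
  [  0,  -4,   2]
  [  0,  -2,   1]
rank(A) = 1

Row reduce:
R2 → R2 - (1/2)·R1
REF = 
  [  0,  -4,   2]
  [  0,   0,   0]
Pivot columns: 2 → 1 pivot.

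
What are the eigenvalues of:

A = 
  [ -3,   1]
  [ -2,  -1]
tr(A) = -4, det(A) = 5
Characteristic polynomial: λ² - tr(A)λ + det(A) = λ² + 4λ + 5
λ² + 4λ + 5 = 0  ⇒  λ = (-4 ± √((4)² - 4·(5)))/2 = (-4 ± √(-4))/2
  = -2 + i,  -2 - i

λ = -2 + i, -2 - i  (≈ -2 + 1i, -2 - 1i)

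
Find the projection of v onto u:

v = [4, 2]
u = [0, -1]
v·u = (4)(0) + (2)(-1) = -2
u·u = (0)² + (-1)² = 1
proj_u(v) = (v·u / u·u) × u = (-2/1) × u = (-2) × u

proj_u(v) = [0, 2]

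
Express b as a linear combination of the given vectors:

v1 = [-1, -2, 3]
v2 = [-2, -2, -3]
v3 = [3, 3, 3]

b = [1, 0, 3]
c1 = 1, c2 = 2, c3 = 2

b = 1·v1 + 2·v2 + 2·v3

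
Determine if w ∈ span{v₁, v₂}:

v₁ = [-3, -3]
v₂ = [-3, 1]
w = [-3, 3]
Yes

Form the augmented matrix and row-reduce:
[v₁|v₂|w] = 
  [ -3,  -3,  -3]
  [ -3,   1,   3]
R2 → R2 - (1)·R1
REF = 
  [ -3,  -3,  -3]
  [  0,   4,   6]

No row of the form [0 0 | nonzero], so the system is consistent. Back-substitution gives c₁ = -1/2, c₂ = 3/2: w = (-1/2)·v₁ + (3/2)·v₂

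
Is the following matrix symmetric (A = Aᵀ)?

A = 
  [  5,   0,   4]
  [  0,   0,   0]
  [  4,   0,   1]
Yes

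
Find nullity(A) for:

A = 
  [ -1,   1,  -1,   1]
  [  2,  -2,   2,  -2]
nullity(A) = 3

Row reduce:
R2 → R2 + (2)·R1
REF = 
  [ -1,   1,  -1,   1]
  [  0,   0,   0,   0]
Pivot columns: 1 → 1 pivot.
rank(A) = 1, so nullity(A) = 4 - 1 = 3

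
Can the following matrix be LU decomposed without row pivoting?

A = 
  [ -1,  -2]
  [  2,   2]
Yes.
A[1,1] = -1 ≠ 0, so Gaussian elimination proceeds without a row swap: multiplier ℓ₂₁ = (2)/(-1) = -2, and U[2,2] = 2 - (-2)(-2) = -2.
L = 
  [  1,   0]
  [ -2,   1]
U = 
  [ -1,  -2]
  [  0,  -2]
Check row 2 of LU: [(-2)(-1), (-2)(-2) + (-2)] = [2, 2] = row 2 of A ✓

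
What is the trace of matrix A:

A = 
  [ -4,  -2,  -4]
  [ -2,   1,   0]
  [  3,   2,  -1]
-4

tr(A) = -4 + 1 + -1 = -4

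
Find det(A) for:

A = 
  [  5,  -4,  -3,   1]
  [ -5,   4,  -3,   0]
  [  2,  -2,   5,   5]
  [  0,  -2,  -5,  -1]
Cofactor expansion along row 1: det(A) = a₁₁M₁₁ - a₁₂M₁₂ + a₁₃M₁₃ - a₁₄M₁₄

M₁₁ = det[[4, -3, 0]; [-2, 5, 5]; [-2, -5, -1]]
  = (4)·((5)(-1) - (5)(-5)) - (-3)·((-2)(-1) - (5)(-2)) + (0)·((-2)(-5) - (5)(-2))
  = (4)(20) - (-3)(12) + (0)(20)
  = 116
M₁₂ = det[[-5, -3, 0]; [2, 5, 5]; [0, -5, -1]]
  = (-5)·((5)(-1) - (5)(-5)) - (-3)·((2)(-1) - (5)(0)) + (0)·((2)(-5) - (5)(0))
  = (-5)(20) - (-3)(-2) + (0)(-10)
  = -106
M₁₃ = det[[-5, 4, 0]; [2, -2, 5]; [0, -2, -1]]
  = (-5)·((-2)(-1) - (5)(-2)) - (4)·((2)(-1) - (5)(0)) + (0)·((2)(-2) - (-2)(0))
  = (-5)(12) - (4)(-2) + (0)(-4)
  = -52
M₁₄ = det[[-5, 4, -3]; [2, -2, 5]; [0, -2, -5]]
  = (-5)·((-2)(-5) - (5)(-2)) - (4)·((2)(-5) - (5)(0)) + (-3)·((2)(-2) - (-2)(0))
  = (-5)(20) - (4)(-10) + (-3)(-4)
  = -48

det(A) = (5)(116) - (-4)(-106) + (-3)(-52) - (1)(-48) = 360

det(A) = 360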